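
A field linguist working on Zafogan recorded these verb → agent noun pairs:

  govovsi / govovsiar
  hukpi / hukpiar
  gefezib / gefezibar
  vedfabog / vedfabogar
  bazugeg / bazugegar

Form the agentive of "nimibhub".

Every pair shown (govovsi → govovsiar, hukpi → hukpiar, gefezib → gefezibar, …) follows the same rule: add -ar.
So nimibhub → nimibhubar.

nimibhubar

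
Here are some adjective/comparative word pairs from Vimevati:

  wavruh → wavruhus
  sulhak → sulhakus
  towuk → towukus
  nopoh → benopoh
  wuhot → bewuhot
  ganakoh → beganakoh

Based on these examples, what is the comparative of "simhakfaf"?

wavruh and nopoh both end in -h yet inflect differently (wavruhus, benopoh), so the final letter is not what conditions the rule; the last vowel is.
"simhakfaf" has last vowel 'a'. The one such stem in the data (sulhak → sulhakus) adds -us, so the same rule applies.
The other pattern: stems whose last vowel is 'o' add the prefix be-.
So simhakfaf → simhakfafus.

simhakfafus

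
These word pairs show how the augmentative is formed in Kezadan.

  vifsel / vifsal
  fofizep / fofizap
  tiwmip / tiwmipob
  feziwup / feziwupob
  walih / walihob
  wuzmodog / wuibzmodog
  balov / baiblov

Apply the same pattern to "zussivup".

fofizep and tiwmip both end in -p yet inflect differently (fofizap, tiwmipob), so the final letter is not what conditions the rule; the last vowel is.
"zussivup" has last vowel 'u'. The one such stem in the data (feziwup → feziwupob) adds -ob, so the same rule applies.
The other patterns: stems whose last vowel is 'e' change the last vowel to 'a'; stems whose last vowel is 'o' insert -ib- after the first vowel.
So zussivup → zussivupob.

zussivupob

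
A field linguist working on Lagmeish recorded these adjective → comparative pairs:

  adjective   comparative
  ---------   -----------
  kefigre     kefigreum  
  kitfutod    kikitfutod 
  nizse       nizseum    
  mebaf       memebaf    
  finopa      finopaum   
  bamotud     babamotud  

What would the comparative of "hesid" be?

hehesid

mebaf and finopa both have last vowel 'a' yet inflect differently (memebaf, finopaum), so the last vowel is not what conditions the rule; whether the stem ends in a vowel or a consonant is.
"hesid" ends in a consonant. The stems ending in a consonant (bamotud → babamotud, kitfutod → kikitfutod, mebaf → memebaf) repeat the first consonant+vowel as a prefix.
So hesid → hehesid.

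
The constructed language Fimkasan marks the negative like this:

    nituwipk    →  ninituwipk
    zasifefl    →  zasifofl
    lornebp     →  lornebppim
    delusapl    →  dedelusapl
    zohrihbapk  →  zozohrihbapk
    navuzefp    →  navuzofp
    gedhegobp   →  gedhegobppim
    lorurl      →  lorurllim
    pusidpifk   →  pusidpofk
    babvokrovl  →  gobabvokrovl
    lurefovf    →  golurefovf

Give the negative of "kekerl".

kekerllim

"kekerl" has second-to-last letter 'r'. The one such stem in the data (lorurl → lorurllim) doubles the final consonant and adds -im (as do lornebp, gedhegobp), so the same rule applies.
So kekerl → kekerllim.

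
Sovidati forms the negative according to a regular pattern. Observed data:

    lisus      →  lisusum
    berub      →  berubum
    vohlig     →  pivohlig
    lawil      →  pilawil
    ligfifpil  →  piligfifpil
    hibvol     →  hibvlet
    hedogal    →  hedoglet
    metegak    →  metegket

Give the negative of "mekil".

lawil and hibvol both end in -l yet inflect differently (pilawil, hibvlet), so the final letter is not what conditions the rule; the last vowel is.
"mekil" has last vowel 'i'. The stems whose last vowel is 'i' (vohlig → pivohlig, lawil → pilawil, ligfifpil → piligfifpil) add the prefix pi-.
The other patterns: stems whose last vowel is 'u' add -um; stems whose last vowel is 'a' or 'o' delete the last vowel and add -et.
So mekil → pimekil.

pimekil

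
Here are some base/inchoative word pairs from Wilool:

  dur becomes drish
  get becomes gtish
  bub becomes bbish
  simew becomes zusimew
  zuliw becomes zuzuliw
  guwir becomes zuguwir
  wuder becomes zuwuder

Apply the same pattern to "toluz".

"toluz" has 2 vowels. The stems with 2 vowels (simew → zusimew, zuliw → zuzuliw, guwir → zuguwir) add the prefix zu-.
So toluz → zutoluz.

zutoluz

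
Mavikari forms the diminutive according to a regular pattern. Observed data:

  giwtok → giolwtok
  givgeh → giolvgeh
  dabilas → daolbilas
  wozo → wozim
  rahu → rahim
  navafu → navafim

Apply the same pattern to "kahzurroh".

giwtok and wozo both have last vowel 'o' yet inflect differently (giolwtok, wozim), so the last vowel is not what conditions the rule; whether the stem ends in a vowel or a consonant is.
"kahzurroh" ends in a consonant. The stems ending in a consonant (giwtok → giolwtok, givgeh → giolvgeh, dabilas → daolbilas) insert -ol- after the first vowel.
The other pattern: stems ending in a vowel drop the final letter and add -im.
So kahzurroh → kaolhzurroh.

kaolhzurroh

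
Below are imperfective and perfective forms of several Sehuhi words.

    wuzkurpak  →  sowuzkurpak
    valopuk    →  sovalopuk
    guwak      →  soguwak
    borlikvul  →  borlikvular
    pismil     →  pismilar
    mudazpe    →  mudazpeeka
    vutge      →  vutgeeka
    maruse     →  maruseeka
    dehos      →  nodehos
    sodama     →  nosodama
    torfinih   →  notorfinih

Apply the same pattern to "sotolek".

valopuk and borlikvul both have last vowel 'u' yet inflect differently (sovalopuk, borlikvular), so the last vowel is not what conditions the rule; the final letter is.
"sotolek" ends in -k. The stems ending in -k (wuzkurpak → sowuzkurpak, valopuk → sovalopuk, guwak → soguwak) add the prefix so-.
So sotolek → sosotolek.

sosotolek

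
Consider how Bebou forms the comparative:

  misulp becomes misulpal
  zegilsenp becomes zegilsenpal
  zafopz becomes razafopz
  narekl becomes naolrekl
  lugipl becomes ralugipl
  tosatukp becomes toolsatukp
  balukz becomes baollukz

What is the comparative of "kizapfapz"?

"kizapfapz" has second-to-last letter 'p'. The stems whose second-to-last letter is 'p' (zafopz → razafopz, lugipl → ralugipl) add the prefix ra-.
The other patterns: stems whose second-to-last letter is 'k' insert -ol- after the first vowel; stems whose second-to-last letter is 'l' or 'n' add -al.
So kizapfapz → rakizapfapz.

rakizapfapz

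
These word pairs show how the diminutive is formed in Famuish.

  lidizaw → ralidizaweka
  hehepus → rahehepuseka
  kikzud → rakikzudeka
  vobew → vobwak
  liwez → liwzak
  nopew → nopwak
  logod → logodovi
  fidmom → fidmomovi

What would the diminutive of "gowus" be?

ragowuseka

"gowus" has last vowel 'u'. The stems whose last vowel is 'u' (hehepus → rahehepuseka, kikzud → rakikzudeka) add ra- … -eka around the stem.
So gowus → ragowuseka.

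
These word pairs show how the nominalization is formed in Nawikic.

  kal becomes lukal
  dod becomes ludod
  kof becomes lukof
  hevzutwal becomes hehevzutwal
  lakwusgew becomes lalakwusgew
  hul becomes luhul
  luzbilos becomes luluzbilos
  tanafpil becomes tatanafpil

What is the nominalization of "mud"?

hul and hevzutwal both end in -l yet inflect differently (luhul, hehevzutwal), so the final letter is not what conditions the rule; the number of vowels is.
"mud" has 1 vowel. The stems with 1 vowel (hul → luhul, kof → lukof, kal → lukal) add the prefix lu-.
So mud → lumud.

lumud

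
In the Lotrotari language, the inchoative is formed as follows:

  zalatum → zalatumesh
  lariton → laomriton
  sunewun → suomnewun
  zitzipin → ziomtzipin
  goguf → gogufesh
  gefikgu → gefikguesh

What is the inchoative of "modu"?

moduesh

sunewun and goguf both have last vowel 'u' yet inflect differently (suomnewun, gogufesh), so the last vowel is not what conditions the rule; the final letter is.
"modu" ends in -u. The one such stem in the data (gefikgu → gefikguesh) adds -esh, so the same rule applies.
So modu → moduesh.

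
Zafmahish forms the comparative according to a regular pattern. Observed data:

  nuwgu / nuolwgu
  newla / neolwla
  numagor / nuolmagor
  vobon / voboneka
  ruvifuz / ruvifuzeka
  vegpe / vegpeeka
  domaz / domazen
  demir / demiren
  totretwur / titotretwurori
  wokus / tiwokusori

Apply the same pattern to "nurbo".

nuolrbo

ruvifuz and domaz both end in -z yet inflect differently (ruvifuzeka, domazen), so the final letter is not what conditions the rule; the first letter is.
"nurbo" begins with n-. The stems beginning with n- (nuwgu → nuolwgu, newla → neolwla, numagor → nuolmagor) insert -ol- after the first vowel.
The other patterns: stems beginning with r- or v- add -eka; stems beginning with d- add -en; stems beginning with t- or w- add ti- … -ori around the stem.
So nurbo → nuolrbo.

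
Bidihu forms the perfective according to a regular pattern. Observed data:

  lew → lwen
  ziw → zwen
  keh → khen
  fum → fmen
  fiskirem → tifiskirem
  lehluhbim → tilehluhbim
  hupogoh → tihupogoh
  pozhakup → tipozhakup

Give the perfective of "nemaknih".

tinemaknih

fum and fiskirem both end in -m yet inflect differently (fmen, tifiskirem), so the final letter is not what conditions the rule; the number of vowels is.
"nemaknih" has 3 vowels. The stems with 3 vowels (fiskirem → tifiskirem, lehluhbim → tilehluhbim, hupogoh → tihupogoh) add the prefix ti-.
So nemaknih → tinemaknih.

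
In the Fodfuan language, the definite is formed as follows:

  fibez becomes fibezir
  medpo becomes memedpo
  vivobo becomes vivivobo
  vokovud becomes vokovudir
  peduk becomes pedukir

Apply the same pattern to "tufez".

vivobo and vokovud both begin with v- yet inflect differently (vivivobo, vokovudir), so the first letter is not what conditions the rule; the final letter is.
"tufez" ends in -z. The one such stem in the data (fibez → fibezir) adds -ir, so the same rule applies.
The other pattern: stems ending in -o repeat the first consonant+vowel as a prefix.
So tufez → tufezir.

tufezir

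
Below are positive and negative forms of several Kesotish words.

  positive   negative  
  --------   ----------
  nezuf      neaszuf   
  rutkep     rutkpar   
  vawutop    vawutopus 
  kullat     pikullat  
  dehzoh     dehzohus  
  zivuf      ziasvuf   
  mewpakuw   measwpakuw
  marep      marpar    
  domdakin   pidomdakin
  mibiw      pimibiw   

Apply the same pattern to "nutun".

vawutop and marep both end in -p yet inflect differently (vawutopus, marpar), so the final letter is not what conditions the rule; the last vowel is.
"nutun" has last vowel 'u'. The stems whose last vowel is 'u' (mewpakuw → measwpakuw, zivuf → ziasvuf, nezuf → neaszuf) insert -as- after the first vowel.
So nutun → nuastun.

nuastun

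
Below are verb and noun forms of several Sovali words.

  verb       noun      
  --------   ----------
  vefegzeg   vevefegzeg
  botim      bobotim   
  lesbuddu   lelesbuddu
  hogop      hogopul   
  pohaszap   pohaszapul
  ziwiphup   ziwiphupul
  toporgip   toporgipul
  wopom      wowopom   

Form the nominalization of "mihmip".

mihmipul

hogop and wopom both have last vowel 'o' yet inflect differently (hogopul, wowopom), so the last vowel is not what conditions the rule; the final letter is.
"mihmip" ends in -p. The stems ending in -p (ziwiphup → ziwiphupul, toporgip → toporgipul, pohaszap → pohaszapul) add -ul.
So mihmip → mihmipul.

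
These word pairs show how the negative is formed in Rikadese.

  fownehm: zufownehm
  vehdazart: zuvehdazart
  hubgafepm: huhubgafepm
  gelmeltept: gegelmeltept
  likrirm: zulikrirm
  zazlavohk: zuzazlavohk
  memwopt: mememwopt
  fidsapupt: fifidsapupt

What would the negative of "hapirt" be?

zuhapirt

hubgafepm and fownehm both end in -m yet inflect differently (huhubgafepm, zufownehm), so the final letter is not what conditions the rule; the second-to-last letter is.
"hapirt" has second-to-last letter 'r'. The stems whose second-to-last letter is 'r' (vehdazart → zuvehdazart, likrirm → zulikrirm) add the prefix zu-.
So hapirt → zuhapirt.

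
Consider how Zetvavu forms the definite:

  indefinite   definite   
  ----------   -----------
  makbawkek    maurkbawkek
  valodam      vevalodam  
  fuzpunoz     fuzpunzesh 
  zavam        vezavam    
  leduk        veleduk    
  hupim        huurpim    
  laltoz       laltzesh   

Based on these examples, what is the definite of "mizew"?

leduk and makbawkek both end in -k yet inflect differently (veleduk, maurkbawkek), so the final letter is not what conditions the rule; the last vowel is.
"mizew" has last vowel 'e'. The one such stem in the data (makbawkek → maurkbawkek) inserts -ur- after the first vowel (as does hupim), so the same rule applies.
So mizew → miurzew.

miurzew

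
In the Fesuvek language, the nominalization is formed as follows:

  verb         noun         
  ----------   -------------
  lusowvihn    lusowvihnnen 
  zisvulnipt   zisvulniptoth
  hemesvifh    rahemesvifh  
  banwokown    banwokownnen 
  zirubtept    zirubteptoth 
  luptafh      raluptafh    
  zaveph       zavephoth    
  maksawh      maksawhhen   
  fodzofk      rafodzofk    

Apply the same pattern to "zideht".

zidehtten

"zideht" has second-to-last letter 'h'. The one such stem in the data (lusowvihn → lusowvihnnen) doubles the final consonant and adds -en (as do maksawh, banwokown), so the same rule applies.
So zideht → zidehtten.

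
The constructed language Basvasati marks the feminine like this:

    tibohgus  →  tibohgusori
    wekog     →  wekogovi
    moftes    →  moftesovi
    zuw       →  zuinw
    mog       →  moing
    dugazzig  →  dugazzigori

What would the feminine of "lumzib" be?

lumzibovi

mog and wekog both end in -g yet inflect differently (moing, wekogovi), so the final letter is not what conditions the rule; the number of vowels is.
"lumzib" has 2 vowels. The stems with 2 vowels (wekog → wekogovi, moftes → moftesovi) add -ovi.
The other patterns: stems with 1 vowel insert -in- after the first vowel; stems with 3 vowels add -ori.
So lumzib → lumzibovi.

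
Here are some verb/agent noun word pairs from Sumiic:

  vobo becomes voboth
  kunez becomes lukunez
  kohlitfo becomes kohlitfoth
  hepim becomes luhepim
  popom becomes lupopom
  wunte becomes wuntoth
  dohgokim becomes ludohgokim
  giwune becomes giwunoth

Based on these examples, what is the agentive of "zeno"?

popom and kohlitfo both have last vowel 'o' yet inflect differently (lupopom, kohlitfoth), so the last vowel is not what conditions the rule; whether the stem ends in a vowel or a consonant is.
"zeno" ends in a vowel. The stems ending in a vowel (kohlitfo → kohlitfoth, giwune → giwunoth, wunte → wuntoth) drop the final letter and add -oth.
So zeno → zenoth.

zenoth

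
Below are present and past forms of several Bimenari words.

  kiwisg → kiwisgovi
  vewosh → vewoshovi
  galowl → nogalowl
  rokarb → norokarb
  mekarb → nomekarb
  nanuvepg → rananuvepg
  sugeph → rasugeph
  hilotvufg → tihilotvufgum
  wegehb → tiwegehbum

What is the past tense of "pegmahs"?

tipegmahsum

"pegmahs" has second-to-last letter 'h'. The one such stem in the data (wegehb → tiwegehbum) adds ti- … -um around the stem, so the same rule applies.
So pegmahs → tipegmahsum.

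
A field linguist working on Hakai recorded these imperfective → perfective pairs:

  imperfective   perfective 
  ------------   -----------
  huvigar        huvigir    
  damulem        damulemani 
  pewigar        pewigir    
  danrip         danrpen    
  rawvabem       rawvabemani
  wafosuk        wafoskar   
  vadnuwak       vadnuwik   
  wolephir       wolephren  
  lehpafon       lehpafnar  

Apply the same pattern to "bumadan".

wolephir and pewigar both end in -r yet inflect differently (wolephren, pewigir), so the final letter is not what conditions the rule; the last vowel is.
"bumadan" has last vowel 'a'. The stems whose last vowel is 'a' (pewigar → pewigir, vadnuwak → vadnuwik, huvigar → huvigir) change the last vowel to 'i'.
So bumadan → bumadin.

bumadin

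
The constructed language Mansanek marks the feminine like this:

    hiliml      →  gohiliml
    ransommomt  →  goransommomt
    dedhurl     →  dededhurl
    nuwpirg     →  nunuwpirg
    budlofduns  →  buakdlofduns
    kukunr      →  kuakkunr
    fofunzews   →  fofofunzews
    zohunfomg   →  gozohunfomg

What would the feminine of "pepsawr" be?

fofunzews and budlofduns both end in -s yet inflect differently (fofofunzews, buakdlofduns), so the final letter is not what conditions the rule; the second-to-last letter is.
"pepsawr" has second-to-last letter 'w'. The one such stem in the data (fofunzews → fofofunzews) repeats the first consonant+vowel as a prefix (as do dedhurl, nuwpirg), so the same rule applies.
The other patterns: stems whose second-to-last letter is 'n' insert -ak- after the first vowel; stems whose second-to-last letter is 'm' add the prefix go-.
So pepsawr → pepepsawr.

pepepsawr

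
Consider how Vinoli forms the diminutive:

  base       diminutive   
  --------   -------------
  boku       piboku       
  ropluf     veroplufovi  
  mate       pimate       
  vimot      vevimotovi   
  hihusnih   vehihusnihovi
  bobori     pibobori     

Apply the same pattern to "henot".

vehenotovi

"henot" ends in a consonant. The stems ending in a consonant (hihusnih → vehihusnihovi, vimot → vevimotovi, ropluf → veroplufovi) add ve- … -ovi around the stem.
The other pattern: stems ending in a vowel add the prefix pi-.
So henot → vehenotovi.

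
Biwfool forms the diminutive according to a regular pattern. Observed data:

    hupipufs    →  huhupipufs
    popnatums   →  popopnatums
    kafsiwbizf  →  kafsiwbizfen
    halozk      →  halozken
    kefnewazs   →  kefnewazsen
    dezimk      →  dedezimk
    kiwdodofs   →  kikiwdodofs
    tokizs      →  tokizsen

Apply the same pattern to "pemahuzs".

pemahuzsen

tokizs and hupipufs both end in -s yet inflect differently (tokizsen, huhupipufs), so the final letter is not what conditions the rule; the second-to-last letter is.
"pemahuzs" has second-to-last letter 'z'. The stems whose second-to-last letter is 'z' (tokizs → tokizsen, halozk → halozken, kafsiwbizf → kafsiwbizfen) add -en.
The other pattern: stems whose second-to-last letter is 'f' or 'm' repeat the first consonant+vowel as a prefix.
So pemahuzs → pemahuzsen.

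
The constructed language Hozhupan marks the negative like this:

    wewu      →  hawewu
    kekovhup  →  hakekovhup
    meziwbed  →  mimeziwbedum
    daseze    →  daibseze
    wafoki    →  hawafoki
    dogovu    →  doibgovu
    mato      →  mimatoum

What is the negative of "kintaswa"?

hakintaswa

dogovu and wewu both end in -u yet inflect differently (doibgovu, hawewu), so the final letter is not what conditions the rule; the first letter is.
"kintaswa" begins with k-. The one such stem in the data (kekovhup → hakekovhup) adds the prefix ha-, so the same rule applies.
The other patterns: stems beginning with m- add mi- … -um around the stem; stems beginning with d- insert -ib- after the first vowel.
So kintaswa → hakintaswa.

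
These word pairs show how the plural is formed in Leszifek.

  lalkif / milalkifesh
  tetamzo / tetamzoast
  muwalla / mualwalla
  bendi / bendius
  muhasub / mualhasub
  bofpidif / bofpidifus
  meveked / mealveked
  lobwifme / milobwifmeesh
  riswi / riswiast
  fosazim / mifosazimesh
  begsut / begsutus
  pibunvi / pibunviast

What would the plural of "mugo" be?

mualgo

"mugo" begins with m-. The stems beginning with m- (meveked → mealveked, muhasub → mualhasub, muwalla → mualwalla) insert -al- after the first vowel.
The other patterns: stems beginning with b- add -us; stems beginning with f- or l- add mi- … -esh around the stem; stems beginning with p-, r- or t- add -ast.
So mugo → mualgo.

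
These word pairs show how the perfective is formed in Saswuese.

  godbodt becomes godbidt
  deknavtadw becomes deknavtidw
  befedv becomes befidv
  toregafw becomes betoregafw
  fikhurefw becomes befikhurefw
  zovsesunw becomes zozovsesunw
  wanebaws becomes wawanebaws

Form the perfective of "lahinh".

lalahinh

deknavtadw and toregafw both end in -w yet inflect differently (deknavtidw, betoregafw), so the final letter is not what conditions the rule; the second-to-last letter is.
"lahinh" has second-to-last letter 'n'. The one such stem in the data (zovsesunw → zozovsesunw) repeats the first consonant+vowel as a prefix (as does wanebaws), so the same rule applies.
So lahinh → lalahinh.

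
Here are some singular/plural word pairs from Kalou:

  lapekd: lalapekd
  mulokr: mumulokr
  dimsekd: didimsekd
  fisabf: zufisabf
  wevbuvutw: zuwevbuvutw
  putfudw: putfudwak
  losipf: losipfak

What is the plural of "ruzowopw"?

ruzowopwak

wevbuvutw and putfudw both end in -w yet inflect differently (zuwevbuvutw, putfudwak), so the final letter is not what conditions the rule; the second-to-last letter is.
"ruzowopw" has second-to-last letter 'p'. The one such stem in the data (losipf → losipfak) adds -ak, so the same rule applies.
The other patterns: stems whose second-to-last letter is 'k' repeat the first consonant+vowel as a prefix; stems whose second-to-last letter is 'b' or 't' add the prefix zu-.
So ruzowopw → ruzowopwak.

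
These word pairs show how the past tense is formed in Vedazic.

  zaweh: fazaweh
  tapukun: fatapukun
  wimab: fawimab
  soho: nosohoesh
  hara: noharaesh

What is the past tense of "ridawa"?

wimab and hara both have last vowel 'a' yet inflect differently (fawimab, noharaesh), so the last vowel is not what conditions the rule; whether the stem ends in a vowel or a consonant is.
"ridawa" ends in a vowel. The stems ending in a vowel (soho → nosohoesh, hara → noharaesh) add no- … -esh around the stem.
The other pattern: stems ending in a consonant add the prefix fa-.
So ridawa → noridawaesh.

noridawaesh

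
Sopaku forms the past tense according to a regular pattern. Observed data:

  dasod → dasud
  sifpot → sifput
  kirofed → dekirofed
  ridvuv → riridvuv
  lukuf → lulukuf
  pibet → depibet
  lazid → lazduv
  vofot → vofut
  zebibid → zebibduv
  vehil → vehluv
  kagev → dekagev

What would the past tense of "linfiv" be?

linfvuv

kirofed and zebibid both end in -d yet inflect differently (dekirofed, zebibduv), so the final letter is not what conditions the rule; the last vowel is.
"linfiv" has last vowel 'i'. The stems whose last vowel is 'i' (zebibid → zebibduv, vehil → vehluv, lazid → lazduv) delete the last vowel and add -uv.
The other patterns: stems whose last vowel is 'e' add the prefix de-; stems whose last vowel is 'o' change the last vowel to 'u'; stems whose last vowel is 'u' repeat the first consonant+vowel as a prefix.
So linfiv → linfvuv.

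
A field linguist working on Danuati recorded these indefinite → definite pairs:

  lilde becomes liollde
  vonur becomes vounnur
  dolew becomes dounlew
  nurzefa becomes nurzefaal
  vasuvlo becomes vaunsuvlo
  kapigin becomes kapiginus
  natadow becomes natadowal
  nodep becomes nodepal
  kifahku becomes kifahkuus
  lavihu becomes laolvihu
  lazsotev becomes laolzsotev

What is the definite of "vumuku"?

vuunmuku

lavihu and kifahku both end in -u yet inflect differently (laolvihu, kifahkuus), so the final letter is not what conditions the rule; the first letter is.
"vumuku" begins with v-. The stems beginning with v- (vasuvlo → vaunsuvlo, vonur → vounnur) insert -un- after the first vowel.
So vumuku → vuunmuku.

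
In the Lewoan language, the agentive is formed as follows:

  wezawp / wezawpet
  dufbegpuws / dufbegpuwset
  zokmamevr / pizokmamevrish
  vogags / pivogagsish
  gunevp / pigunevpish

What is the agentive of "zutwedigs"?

dufbegpuws and vogags both end in -s yet inflect differently (dufbegpuwset, pivogagsish), so the final letter is not what conditions the rule; the second-to-last letter is.
"zutwedigs" has second-to-last letter 'g'. The one such stem in the data (vogags → pivogagsish) adds pi- … -ish around the stem, so the same rule applies.
The other pattern: stems whose second-to-last letter is 'w' add -et.
So zutwedigs → pizutwedigsish.

pizutwedigsish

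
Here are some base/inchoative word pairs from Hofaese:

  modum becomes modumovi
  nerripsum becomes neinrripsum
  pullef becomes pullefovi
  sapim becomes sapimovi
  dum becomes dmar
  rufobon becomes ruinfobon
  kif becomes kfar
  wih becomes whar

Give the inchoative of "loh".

"loh" has 1 vowel. The stems with 1 vowel (dum → dmar, kif → kfar, wih → whar) delete the last vowel and add -ar.
The other patterns: stems with 2 vowels add -ovi; stems with 3 vowels insert -in- after the first vowel.
So loh → lhar.

lhar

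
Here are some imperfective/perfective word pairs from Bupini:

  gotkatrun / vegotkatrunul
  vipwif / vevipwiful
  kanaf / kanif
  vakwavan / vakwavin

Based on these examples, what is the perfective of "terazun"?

veterazunul

"terazun" has last vowel 'u'. The one such stem in the data (gotkatrun → vegotkatrunul) adds ve- … -ul around the stem, so the same rule applies.
The other pattern: stems whose last vowel is 'a' change the last vowel to 'i'.
So terazun → veterazunul.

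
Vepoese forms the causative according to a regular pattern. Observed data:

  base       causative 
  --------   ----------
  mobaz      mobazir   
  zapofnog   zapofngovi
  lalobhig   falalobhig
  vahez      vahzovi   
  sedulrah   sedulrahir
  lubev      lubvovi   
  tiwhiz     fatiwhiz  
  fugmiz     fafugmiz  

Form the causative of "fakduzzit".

fafakduzzit

"fakduzzit" has last vowel 'i'. The stems whose last vowel is 'i' (fugmiz → fafugmiz, lalobhig → falalobhig, tiwhiz → fatiwhiz) add the prefix fa-.
So fakduzzit → fafakduzzit.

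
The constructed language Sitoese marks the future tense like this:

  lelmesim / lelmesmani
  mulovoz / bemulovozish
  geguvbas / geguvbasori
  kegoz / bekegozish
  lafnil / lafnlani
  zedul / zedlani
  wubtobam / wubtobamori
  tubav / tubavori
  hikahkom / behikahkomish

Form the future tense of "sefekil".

"sefekil" has last vowel 'i'. The stems whose last vowel is 'i' (lelmesim → lelmesmani, lafnil → lafnlani) delete the last vowel and add -ani.
The other patterns: stems whose last vowel is 'o' add be- … -ish around the stem; stems whose last vowel is 'a' add -ori.
So sefekil → sefeklani.

sefeklani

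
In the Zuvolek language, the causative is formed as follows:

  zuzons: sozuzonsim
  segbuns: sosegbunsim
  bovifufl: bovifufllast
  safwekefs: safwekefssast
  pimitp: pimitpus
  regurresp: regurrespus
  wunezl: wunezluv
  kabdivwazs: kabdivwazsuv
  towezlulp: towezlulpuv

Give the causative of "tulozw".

"tulozw" has second-to-last letter 'z'. The stems whose second-to-last letter is 'z' (wunezl → wunezluv, kabdivwazs → kabdivwazsuv) add -uv.
The other patterns: stems whose second-to-last letter is 'n' add so- … -im around the stem; stems whose second-to-last letter is 'f' double the final consonant and add -ast; stems whose second-to-last letter is 's' or 't' add -us.
So tulozw → tulozwuv.

tulozwuv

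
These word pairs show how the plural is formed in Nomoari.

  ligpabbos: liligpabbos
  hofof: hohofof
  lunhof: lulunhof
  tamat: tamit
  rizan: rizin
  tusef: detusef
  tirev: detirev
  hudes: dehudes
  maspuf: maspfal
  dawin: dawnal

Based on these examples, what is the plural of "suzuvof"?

susuzuvof

"suzuvof" has last vowel 'o'. The stems whose last vowel is 'o' (ligpabbos → liligpabbos, hofof → hohofof, lunhof → lulunhof) repeat the first consonant+vowel as a prefix.
So suzuvof → susuzuvof.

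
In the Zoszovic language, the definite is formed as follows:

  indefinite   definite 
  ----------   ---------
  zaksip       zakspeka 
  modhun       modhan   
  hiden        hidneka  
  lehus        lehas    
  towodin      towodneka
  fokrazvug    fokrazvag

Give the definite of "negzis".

modhun and hiden both end in -n yet inflect differently (modhan, hidneka), so the final letter is not what conditions the rule; the last vowel is.
"negzis" has last vowel 'i'. The stems whose last vowel is 'i' (zaksip → zakspeka, towodin → towodneka) delete the last vowel and add -eka.
So negzis → negzseka.

negzseka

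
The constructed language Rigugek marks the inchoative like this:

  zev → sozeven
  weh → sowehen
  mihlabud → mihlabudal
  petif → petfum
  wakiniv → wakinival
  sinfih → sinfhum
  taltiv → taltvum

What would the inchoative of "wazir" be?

weh and sinfih both end in -h yet inflect differently (sowehen, sinfhum), so the final letter is not what conditions the rule; the number of vowels is.
"wazir" has 2 vowels. The stems with 2 vowels (sinfih → sinfhum, taltiv → taltvum, petif → petfum) delete the last vowel and add -um.
The other patterns: stems with 1 vowel add so- … -en around the stem; stems with 3 vowels add -al.
So wazir → wazrum.

wazrum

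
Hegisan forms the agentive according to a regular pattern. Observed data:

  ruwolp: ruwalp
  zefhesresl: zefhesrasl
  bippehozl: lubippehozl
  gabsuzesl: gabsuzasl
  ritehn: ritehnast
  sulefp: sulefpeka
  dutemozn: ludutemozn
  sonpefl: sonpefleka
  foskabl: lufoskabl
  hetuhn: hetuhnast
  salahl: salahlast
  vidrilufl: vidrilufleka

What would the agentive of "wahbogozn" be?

luwahbogozn

hetuhn and dutemozn both end in -n yet inflect differently (hetuhnast, ludutemozn), so the final letter is not what conditions the rule; the second-to-last letter is.
"wahbogozn" has second-to-last letter 'z'. The stems whose second-to-last letter is 'z' (dutemozn → ludutemozn, bippehozl → lubippehozl) add the prefix lu-.
So wahbogozn → luwahbogozn.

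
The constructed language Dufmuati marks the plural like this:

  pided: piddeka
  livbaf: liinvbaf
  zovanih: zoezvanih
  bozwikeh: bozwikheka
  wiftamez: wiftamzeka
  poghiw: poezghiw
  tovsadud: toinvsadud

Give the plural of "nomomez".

tovsadud and pided both end in -d yet inflect differently (toinvsadud, piddeka), so the final letter is not what conditions the rule; the last vowel is.
"nomomez" has last vowel 'e'. The stems whose last vowel is 'e' (pided → piddeka, bozwikeh → bozwikheka, wiftamez → wiftamzeka) delete the last vowel and add -eka.
The other patterns: stems whose last vowel is 'i' insert -ez- after the first vowel; stems whose last vowel is 'a' or 'u' insert -in- after the first vowel.
So nomomez → nomomzeka.

nomomzeka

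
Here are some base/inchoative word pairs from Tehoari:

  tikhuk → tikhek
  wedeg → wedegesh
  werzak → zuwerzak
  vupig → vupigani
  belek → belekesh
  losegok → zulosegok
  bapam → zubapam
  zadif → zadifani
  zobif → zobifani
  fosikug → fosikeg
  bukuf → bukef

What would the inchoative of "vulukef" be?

wedeg and vupig both end in -g yet inflect differently (wedegesh, vupigani), so the final letter is not what conditions the rule; the last vowel is.
"vulukef" has last vowel 'e'. The stems whose last vowel is 'e' (wedeg → wedegesh, belek → belekesh) add -esh.
The other patterns: stems whose last vowel is 'i' add -ani; stems whose last vowel is 'a' or 'o' add the prefix zu-; stems whose last vowel is 'u' change the last vowel to 'e'.
So vulukef → vulukefesh.

vulukefesh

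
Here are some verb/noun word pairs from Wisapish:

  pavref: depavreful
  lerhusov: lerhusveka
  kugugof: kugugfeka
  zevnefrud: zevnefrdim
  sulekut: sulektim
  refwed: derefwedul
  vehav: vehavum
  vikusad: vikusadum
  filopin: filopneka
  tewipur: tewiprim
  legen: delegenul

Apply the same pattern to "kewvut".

refwed and zevnefrud both end in -d yet inflect differently (derefwedul, zevnefrdim), so the final letter is not what conditions the rule; the last vowel is.
"kewvut" has last vowel 'u'. The stems whose last vowel is 'u' (zevnefrud → zevnefrdim, tewipur → tewiprim, sulekut → sulektim) delete the last vowel and add -im.
So kewvut → kewvtim.

kewvtim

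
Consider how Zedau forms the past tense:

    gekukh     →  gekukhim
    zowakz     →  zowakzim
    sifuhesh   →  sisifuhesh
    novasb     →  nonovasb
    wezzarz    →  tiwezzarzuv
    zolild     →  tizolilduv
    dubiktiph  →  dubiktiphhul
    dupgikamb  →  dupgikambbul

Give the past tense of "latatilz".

gekukh and sifuhesh both end in -h yet inflect differently (gekukhim, sisifuhesh), so the final letter is not what conditions the rule; the second-to-last letter is.
"latatilz" has second-to-last letter 'l'. The one such stem in the data (zolild → tizolilduv) adds ti- … -uv around the stem, so the same rule applies.
So latatilz → tilatatilzuv.

tilatatilzuv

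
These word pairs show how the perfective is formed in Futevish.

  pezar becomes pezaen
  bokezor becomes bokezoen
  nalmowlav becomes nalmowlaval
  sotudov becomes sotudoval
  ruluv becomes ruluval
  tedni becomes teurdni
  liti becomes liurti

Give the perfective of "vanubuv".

vanubuval

pezar and nalmowlav both have last vowel 'a' yet inflect differently (pezaen, nalmowlaval), so the last vowel is not what conditions the rule; the final letter is.
"vanubuv" ends in -v. The stems ending in -v (nalmowlav → nalmowlaval, sotudov → sotudoval, ruluv → ruluval) add -al.
So vanubuv → vanubuval.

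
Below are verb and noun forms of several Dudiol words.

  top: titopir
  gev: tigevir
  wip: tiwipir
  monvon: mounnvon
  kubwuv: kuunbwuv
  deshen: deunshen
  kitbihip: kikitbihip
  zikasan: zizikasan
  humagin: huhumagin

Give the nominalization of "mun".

timunir

gev and kubwuv both end in -v yet inflect differently (tigevir, kuunbwuv), so the final letter is not what conditions the rule; the number of vowels is.
"mun" has 1 vowel. The stems with 1 vowel (top → titopir, gev → tigevir, wip → tiwipir) add ti- … -ir around the stem.
The other patterns: stems with 2 vowels insert -un- after the first vowel; stems with 3 vowels repeat the first consonant+vowel as a prefix.
So mun → timunir.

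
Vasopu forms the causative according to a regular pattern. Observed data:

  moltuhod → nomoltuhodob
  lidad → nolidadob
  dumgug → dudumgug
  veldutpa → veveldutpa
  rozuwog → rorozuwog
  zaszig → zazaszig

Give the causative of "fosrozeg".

fofosrozeg

lidad and veldutpa both have last vowel 'a' yet inflect differently (nolidadob, veveldutpa), so the last vowel is not what conditions the rule; the final letter is.
"fosrozeg" ends in -g. The stems ending in -g (dumgug → dudumgug, rozuwog → rorozuwog, zaszig → zazaszig) repeat the first consonant+vowel as a prefix.
The other pattern: stems ending in -d add no- … -ob around the stem.
So fosrozeg → fofosrozeg.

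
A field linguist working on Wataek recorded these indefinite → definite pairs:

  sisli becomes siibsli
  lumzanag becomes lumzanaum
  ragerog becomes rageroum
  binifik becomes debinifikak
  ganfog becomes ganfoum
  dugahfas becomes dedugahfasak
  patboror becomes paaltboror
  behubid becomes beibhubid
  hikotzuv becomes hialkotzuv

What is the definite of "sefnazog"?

sefnazoum

"sefnazog" ends in -g. The stems ending in -g (lumzanag → lumzanaum, ragerog → rageroum, ganfog → ganfoum) drop the final letter and add -um.
The other patterns: stems ending in -d or -i insert -ib- after the first vowel; stems ending in -r or -v insert -al- after the first vowel; stems ending in -k or -s add de- … -ak around the stem.
So sefnazog → sefnazoum.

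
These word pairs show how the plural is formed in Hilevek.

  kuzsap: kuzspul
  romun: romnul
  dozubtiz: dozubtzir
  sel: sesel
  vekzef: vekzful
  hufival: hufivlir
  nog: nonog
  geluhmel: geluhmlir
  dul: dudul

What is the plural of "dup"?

dudup

"dup" has 1 vowel. The stems with 1 vowel (sel → sesel, nog → nonog, dul → dudul) repeat the first consonant+vowel as a prefix.
So dup → dudup.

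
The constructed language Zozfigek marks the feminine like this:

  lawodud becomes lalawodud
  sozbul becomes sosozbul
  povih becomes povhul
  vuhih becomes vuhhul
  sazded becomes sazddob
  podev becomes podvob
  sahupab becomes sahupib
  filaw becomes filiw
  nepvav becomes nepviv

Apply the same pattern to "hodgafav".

hodgafiv

lawodud and sazded both end in -d yet inflect differently (lalawodud, sazddob), so the final letter is not what conditions the rule; the last vowel is.
"hodgafav" has last vowel 'a'. The stems whose last vowel is 'a' (sahupab → sahupib, filaw → filiw, nepvav → nepviv) change the last vowel to 'i'.
The other patterns: stems whose last vowel is 'u' repeat the first consonant+vowel as a prefix; stems whose last vowel is 'i' delete the last vowel and add -ul; stems whose last vowel is 'e' delete the last vowel and add -ob.
So hodgafav → hodgafiv.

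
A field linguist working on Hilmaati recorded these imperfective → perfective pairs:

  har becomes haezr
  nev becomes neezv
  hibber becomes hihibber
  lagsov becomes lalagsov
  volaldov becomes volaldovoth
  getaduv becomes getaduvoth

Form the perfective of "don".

"don" has 1 vowel. The stems with 1 vowel (har → haezr, nev → neezv) insert -ez- after the first vowel.
So don → doezn.

doezn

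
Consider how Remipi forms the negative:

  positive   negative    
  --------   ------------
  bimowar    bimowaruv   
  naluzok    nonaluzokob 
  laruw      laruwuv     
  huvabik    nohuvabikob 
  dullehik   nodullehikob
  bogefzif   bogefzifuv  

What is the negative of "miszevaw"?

miszevawuv

huvabik and bogefzif both have last vowel 'i' yet inflect differently (nohuvabikob, bogefzifuv), so the last vowel is not what conditions the rule; the final letter is.
"miszevaw" ends in -w. The one such stem in the data (laruw → laruwuv) adds -uv, so the same rule applies.
The other pattern: stems ending in -k add no- … -ob around the stem.
So miszevaw → miszevawuv.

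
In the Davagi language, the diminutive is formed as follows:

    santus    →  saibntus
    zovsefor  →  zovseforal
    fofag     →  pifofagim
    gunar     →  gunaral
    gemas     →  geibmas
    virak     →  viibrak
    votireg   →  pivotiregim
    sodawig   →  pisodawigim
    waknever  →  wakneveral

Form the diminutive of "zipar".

fofag and gunar both have last vowel 'a' yet inflect differently (pifofagim, gunaral), so the last vowel is not what conditions the rule; the final letter is.
"zipar" ends in -r. The stems ending in -r (gunar → gunaral, zovsefor → zovseforal, waknever → wakneveral) add -al.
So zipar → ziparal.

ziparal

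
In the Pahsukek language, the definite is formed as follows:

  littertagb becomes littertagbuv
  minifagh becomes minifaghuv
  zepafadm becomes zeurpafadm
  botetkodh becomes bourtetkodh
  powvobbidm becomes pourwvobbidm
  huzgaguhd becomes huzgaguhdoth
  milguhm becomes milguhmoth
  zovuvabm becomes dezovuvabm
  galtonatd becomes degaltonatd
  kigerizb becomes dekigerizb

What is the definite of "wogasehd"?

"wogasehd" has second-to-last letter 'h'. The stems whose second-to-last letter is 'h' (huzgaguhd → huzgaguhdoth, milguhm → milguhmoth) add -oth.
So wogasehd → wogasehdoth.

wogasehdoth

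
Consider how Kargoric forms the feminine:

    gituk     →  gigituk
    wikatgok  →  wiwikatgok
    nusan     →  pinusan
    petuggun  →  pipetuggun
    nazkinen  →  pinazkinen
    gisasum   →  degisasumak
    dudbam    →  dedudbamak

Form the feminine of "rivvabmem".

gituk and petuggun both have last vowel 'u' yet inflect differently (gigituk, pipetuggun), so the last vowel is not what conditions the rule; the final letter is.
"rivvabmem" ends in -m. The stems ending in -m (gisasum → degisasumak, dudbam → dedudbamak) add de- … -ak around the stem.
The other patterns: stems ending in -k repeat the first consonant+vowel as a prefix; stems ending in -n add the prefix pi-.
So rivvabmem → derivvabmemak.

derivvabmemak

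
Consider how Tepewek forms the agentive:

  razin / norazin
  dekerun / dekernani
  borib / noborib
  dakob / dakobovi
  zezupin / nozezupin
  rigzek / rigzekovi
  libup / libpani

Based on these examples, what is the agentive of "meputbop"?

meputbopovi

dekerun and razin both end in -n yet inflect differently (dekernani, norazin), so the final letter is not what conditions the rule; the last vowel is.
"meputbop" has last vowel 'o'. The one such stem in the data (dakob → dakobovi) adds -ovi, so the same rule applies.
The other patterns: stems whose last vowel is 'u' delete the last vowel and add -ani; stems whose last vowel is 'i' add the prefix no-.
So meputbop → meputbopovi.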